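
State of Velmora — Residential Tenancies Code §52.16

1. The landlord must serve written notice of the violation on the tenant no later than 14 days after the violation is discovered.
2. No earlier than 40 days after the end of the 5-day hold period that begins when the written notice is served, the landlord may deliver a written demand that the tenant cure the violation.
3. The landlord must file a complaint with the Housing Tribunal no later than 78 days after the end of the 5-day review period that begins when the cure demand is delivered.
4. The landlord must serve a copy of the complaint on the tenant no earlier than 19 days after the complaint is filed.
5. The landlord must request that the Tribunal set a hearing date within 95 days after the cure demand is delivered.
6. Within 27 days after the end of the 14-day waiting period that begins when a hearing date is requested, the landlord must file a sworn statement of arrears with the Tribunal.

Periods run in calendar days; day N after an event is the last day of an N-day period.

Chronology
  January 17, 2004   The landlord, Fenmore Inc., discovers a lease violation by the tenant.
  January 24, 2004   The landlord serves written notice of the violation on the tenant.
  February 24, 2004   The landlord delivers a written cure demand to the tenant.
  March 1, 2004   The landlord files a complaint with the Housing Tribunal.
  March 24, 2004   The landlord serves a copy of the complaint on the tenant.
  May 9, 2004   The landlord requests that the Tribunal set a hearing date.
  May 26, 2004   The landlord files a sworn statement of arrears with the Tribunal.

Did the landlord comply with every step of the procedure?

No

Step 1 — counting 14 days from January 17, 2004 (when the violation is discovered) gives a deadline of January 31, 2004; January 24, 2004 is within that limit.
Step 2 — must wait 40 days from January 29, 2004 (end of the 5-day hold period, which began when the written notice is served on January 24, 2004), so not before March 9, 2004; February 24, 2004 is 14 days before the earliest permitted date.
No need to go further; step 2 was not satisfied.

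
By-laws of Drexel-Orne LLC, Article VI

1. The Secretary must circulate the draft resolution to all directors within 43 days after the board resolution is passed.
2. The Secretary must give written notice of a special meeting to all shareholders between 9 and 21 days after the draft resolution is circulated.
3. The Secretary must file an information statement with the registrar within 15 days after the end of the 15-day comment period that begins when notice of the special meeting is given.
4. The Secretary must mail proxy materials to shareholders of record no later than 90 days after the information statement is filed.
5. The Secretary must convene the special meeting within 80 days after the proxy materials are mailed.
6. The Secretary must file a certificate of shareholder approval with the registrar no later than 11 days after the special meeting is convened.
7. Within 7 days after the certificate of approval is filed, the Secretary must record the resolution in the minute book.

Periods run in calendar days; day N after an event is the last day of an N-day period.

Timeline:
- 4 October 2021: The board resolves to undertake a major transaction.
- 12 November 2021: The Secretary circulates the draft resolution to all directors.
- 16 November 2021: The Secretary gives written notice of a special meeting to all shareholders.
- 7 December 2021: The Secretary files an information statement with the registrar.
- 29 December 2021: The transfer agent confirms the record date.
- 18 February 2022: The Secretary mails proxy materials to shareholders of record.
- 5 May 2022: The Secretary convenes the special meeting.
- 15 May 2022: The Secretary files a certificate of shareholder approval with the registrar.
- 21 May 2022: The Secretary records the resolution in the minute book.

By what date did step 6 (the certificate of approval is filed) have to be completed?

Step 6 runs from 5 May 2022, when the special meeting is convened. 11 days after 5 May 2022 is 16 May 2022.

16 May 2022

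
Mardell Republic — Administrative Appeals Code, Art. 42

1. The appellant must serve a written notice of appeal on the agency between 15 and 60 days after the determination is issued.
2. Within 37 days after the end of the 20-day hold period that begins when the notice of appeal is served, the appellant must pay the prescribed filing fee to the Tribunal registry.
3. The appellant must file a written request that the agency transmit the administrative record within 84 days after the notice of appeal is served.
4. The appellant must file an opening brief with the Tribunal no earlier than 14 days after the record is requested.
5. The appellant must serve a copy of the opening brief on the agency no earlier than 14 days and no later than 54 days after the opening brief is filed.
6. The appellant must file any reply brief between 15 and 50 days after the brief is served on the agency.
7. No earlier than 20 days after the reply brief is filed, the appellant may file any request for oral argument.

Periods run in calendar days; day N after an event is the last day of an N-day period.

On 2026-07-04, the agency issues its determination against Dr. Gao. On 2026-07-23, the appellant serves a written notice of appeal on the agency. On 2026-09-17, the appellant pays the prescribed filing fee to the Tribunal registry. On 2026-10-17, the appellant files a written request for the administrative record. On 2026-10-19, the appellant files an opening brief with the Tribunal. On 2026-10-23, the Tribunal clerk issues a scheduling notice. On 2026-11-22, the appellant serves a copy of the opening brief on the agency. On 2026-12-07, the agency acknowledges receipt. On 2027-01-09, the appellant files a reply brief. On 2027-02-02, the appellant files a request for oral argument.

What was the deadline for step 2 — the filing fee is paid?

The notice of appeal is served on 2026-07-23; the 20-day hold period therefore ends 2026-08-12, and step 2 runs from that date. 37 days after 2026-08-12 is 2026-09-18.

2026-09-18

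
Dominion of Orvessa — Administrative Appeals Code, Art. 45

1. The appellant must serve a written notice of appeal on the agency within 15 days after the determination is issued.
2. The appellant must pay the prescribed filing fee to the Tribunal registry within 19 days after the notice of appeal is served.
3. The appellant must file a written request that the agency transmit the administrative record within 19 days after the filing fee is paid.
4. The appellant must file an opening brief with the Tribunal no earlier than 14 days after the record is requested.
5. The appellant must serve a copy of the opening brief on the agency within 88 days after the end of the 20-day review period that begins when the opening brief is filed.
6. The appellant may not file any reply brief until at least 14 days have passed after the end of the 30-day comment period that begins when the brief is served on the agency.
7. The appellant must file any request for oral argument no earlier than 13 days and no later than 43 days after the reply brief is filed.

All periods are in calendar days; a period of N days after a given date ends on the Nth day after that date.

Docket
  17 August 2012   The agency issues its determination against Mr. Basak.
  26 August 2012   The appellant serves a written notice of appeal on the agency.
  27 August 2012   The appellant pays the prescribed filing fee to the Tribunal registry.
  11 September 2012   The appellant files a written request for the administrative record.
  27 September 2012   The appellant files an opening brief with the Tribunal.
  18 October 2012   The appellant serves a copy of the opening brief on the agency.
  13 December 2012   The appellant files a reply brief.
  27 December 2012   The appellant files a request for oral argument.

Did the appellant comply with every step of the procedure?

Yes

Step 1 — counting 15 days from 17 August 2012 (when the determination is issued) gives a deadline of 1 September 2012; completed 26 August 2012, before the deadline.
Step 2 — counting 19 days from 26 August 2012 (when the notice of appeal is served) gives a deadline of 14 September 2012; 27 August 2012 is within that limit.
Step 3 — counting 19 days from 27 August 2012 (when the filing fee is paid) gives a deadline of 15 September 2012; 11 September 2012 is within that limit.
Step 4 — must wait 14 days from 11 September 2012 (when the record is requested), so not before 25 September 2012; done 27 September 2012 — permitted.
Step 5 — counting 88 days from 17 October 2012 (end of the 20-day review period, which began when the opening brief is filed on 27 September 2012) gives a deadline of 13 January 2013; completed 18 October 2012, before the deadline.
Step 6 — must wait 14 days from 17 November 2012 (end of the 30-day comment period, which began when the brief is served on the agency on 18 October 2012), so not before 1 December 2012; 13 December 2012 is on or after that date.
Step 7 — 13 and 43 days from 13 December 2012 (when the reply brief is filed) are 26 December 2012 and 25 January 2013 respectively; done 27 December 2012 — within the window.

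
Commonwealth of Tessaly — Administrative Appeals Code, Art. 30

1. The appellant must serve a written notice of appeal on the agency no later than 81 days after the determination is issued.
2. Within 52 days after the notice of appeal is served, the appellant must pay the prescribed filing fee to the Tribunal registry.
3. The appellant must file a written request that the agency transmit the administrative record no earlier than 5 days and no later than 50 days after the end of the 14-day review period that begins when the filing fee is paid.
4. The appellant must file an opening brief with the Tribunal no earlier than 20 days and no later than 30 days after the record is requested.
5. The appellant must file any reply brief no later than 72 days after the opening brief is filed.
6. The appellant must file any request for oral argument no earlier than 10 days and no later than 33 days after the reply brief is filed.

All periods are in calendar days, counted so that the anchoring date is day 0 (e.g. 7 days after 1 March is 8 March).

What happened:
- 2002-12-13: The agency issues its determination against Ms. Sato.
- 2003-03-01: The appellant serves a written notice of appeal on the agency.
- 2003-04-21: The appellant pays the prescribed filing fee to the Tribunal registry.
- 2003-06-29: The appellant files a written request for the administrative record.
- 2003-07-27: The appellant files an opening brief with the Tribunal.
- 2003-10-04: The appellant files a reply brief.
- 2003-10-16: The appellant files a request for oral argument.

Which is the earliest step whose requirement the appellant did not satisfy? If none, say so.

(1) due by 2002-12-13 + 81 days = 2003-03-04; completed 2003-03-01, before the deadline.
(2) due by 2003-03-01 + 52 days = 2003-04-22; done 2003-04-21 — timely.
(3) the permitted window runs from 2003-05-05 + 5 = 2003-05-10 to 2003-05-05 + 50 = 2003-06-24; 2003-06-29 is 5 days past the end of the window.
No need to go further; step 3 was not satisfied.

Step 3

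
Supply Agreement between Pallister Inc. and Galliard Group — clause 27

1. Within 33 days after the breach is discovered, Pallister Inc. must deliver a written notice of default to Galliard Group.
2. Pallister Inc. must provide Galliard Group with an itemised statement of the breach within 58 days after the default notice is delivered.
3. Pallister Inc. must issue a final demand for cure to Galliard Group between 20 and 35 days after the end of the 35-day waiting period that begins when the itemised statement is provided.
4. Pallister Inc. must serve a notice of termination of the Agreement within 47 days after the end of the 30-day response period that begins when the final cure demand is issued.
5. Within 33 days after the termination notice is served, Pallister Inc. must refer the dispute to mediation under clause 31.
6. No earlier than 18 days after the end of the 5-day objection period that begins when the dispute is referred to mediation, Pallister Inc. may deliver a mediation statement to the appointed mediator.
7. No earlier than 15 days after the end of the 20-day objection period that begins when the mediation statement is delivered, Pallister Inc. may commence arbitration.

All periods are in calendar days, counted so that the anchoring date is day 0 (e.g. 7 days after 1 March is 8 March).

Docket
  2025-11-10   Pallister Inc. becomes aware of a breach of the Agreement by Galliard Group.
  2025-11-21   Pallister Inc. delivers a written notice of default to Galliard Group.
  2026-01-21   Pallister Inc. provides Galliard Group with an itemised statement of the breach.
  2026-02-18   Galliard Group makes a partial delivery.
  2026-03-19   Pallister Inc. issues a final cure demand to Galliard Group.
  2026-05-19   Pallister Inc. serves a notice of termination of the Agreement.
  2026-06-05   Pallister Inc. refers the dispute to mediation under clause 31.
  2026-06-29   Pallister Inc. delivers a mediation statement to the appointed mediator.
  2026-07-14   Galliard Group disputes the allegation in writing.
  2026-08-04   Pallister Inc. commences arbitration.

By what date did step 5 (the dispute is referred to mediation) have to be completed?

2026-06-21

Step 5 runs from 2026-05-19, when the termination notice is served. 33 days after 2026-05-19 is 2026-06-21.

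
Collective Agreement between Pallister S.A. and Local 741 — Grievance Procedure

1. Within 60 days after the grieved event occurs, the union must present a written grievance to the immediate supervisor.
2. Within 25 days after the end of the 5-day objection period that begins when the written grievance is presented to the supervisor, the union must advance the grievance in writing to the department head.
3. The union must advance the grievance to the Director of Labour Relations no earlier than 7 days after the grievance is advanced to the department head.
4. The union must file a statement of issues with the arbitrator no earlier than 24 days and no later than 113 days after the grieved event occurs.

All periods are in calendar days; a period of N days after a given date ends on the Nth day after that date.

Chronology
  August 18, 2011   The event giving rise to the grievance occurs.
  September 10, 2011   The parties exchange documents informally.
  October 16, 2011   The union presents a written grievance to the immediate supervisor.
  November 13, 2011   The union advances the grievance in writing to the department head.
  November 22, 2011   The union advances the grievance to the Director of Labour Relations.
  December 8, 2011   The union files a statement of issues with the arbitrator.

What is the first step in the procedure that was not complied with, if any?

None — every step was satisfied

Step 1 — counting 60 days from August 18, 2011 (when the grieved event occurs) gives a deadline of October 17, 2011; done October 16, 2011 — timely.
Step 2 — counting 25 days from October 21, 2011 (end of the 5-day objection period, which began when the written grievance is presented to the supervisor on October 16, 2011) gives a deadline of November 15, 2011; November 13, 2011 is within that limit.
Step 3 — must wait 7 days from November 13, 2011 (when the grievance is advanced to the department head), so not before November 20, 2011; done November 22, 2011 — permitted.
Step 4 — 24 and 113 days from August 18, 2011 (when the grieved event occurs) are September 11, 2011 and December 9, 2011 respectively; done December 8, 2011 — within the window.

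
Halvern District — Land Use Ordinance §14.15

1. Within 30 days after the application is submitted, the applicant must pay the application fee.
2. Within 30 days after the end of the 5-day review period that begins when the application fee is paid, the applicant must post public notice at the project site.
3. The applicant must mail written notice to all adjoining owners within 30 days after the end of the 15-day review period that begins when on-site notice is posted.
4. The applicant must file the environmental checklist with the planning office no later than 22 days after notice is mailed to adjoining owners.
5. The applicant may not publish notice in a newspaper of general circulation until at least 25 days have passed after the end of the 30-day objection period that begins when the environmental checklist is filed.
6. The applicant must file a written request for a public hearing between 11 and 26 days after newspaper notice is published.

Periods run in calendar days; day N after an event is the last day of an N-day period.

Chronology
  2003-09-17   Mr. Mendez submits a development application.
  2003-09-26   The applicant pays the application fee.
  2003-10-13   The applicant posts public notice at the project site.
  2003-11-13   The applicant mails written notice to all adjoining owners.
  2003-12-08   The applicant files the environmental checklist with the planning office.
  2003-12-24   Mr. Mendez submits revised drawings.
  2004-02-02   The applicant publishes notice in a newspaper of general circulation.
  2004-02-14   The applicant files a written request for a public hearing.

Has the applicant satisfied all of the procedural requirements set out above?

Step 1: 30 days after 2003-09-17 (when the application is submitted) is 2003-10-17; completed 2003-09-26, before the deadline.
Step 2: 30 days after 2003-10-01 (end of the 5-day review period, which began when the application fee is paid on 2003-09-26) is 2003-10-31; 2003-10-13 is within that limit.
Step 3: 30 days after 2003-10-28 (end of the 15-day review period, which began when on-site notice is posted on 2003-10-13) is 2003-11-27; completed 2003-11-13, before the deadline.
Step 4: 22 days after 2003-11-13 (when notice is mailed to adjoining owners) is 2003-12-05; done 2003-12-08 — 3 days late.

No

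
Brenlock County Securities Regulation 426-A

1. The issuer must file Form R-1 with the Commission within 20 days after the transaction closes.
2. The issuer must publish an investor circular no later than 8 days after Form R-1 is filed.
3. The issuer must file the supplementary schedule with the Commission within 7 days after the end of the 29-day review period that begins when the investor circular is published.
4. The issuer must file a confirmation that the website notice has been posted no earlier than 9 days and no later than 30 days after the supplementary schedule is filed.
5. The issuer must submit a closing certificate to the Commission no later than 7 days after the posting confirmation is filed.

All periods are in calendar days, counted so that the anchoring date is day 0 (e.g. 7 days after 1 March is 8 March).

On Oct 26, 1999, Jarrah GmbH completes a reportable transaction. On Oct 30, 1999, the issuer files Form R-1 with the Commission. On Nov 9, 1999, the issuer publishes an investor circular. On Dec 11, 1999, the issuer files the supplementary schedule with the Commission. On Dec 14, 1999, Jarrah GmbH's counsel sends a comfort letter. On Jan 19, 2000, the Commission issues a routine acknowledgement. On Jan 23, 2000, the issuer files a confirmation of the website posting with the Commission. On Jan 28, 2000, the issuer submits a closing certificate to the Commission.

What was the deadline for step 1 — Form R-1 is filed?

Step 1 runs from Oct 26, 1999, when the transaction closes. 20 days after Oct 26, 1999 is Nov 15, 1999.

Nov 15, 1999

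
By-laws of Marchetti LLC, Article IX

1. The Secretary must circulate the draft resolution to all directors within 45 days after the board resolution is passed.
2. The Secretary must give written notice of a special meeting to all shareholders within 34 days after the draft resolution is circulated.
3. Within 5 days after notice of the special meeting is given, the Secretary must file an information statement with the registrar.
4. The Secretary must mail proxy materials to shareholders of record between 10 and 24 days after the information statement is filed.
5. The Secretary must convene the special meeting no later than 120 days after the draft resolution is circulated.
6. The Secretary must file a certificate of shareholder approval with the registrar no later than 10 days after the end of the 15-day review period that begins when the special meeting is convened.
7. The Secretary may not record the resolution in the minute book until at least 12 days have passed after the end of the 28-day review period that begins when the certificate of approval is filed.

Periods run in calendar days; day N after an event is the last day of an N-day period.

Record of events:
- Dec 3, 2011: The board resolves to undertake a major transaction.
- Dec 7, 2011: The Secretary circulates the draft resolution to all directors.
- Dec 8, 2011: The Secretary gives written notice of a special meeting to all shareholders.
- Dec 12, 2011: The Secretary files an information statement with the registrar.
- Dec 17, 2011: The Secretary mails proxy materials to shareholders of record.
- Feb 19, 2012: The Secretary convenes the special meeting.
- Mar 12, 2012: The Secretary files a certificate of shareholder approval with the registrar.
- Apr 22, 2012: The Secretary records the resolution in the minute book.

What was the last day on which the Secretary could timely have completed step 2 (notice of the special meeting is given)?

Jan 10, 2012

Step 2 runs from Dec 7, 2011, when the draft resolution is circulated. 34 days after Dec 7, 2011 is Jan 10, 2012.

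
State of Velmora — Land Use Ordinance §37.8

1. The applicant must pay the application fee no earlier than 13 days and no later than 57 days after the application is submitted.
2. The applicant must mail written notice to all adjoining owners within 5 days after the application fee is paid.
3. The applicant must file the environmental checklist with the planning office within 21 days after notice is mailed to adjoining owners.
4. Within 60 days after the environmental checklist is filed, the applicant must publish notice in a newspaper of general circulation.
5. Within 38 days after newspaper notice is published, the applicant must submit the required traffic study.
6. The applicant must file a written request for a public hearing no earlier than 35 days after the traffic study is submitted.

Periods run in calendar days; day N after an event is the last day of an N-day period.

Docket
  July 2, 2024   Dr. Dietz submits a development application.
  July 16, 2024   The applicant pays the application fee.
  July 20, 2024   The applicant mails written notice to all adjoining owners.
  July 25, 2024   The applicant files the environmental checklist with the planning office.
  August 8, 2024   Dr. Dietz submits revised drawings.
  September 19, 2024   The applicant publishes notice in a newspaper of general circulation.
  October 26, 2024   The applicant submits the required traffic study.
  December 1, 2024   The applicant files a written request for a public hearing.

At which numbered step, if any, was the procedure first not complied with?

Step 1 — 13 and 57 days from July 2, 2024 (when the application is submitted) are July 15, 2024 and August 28, 2024 respectively; done July 16, 2024, which is between those dates.
Step 2 — counting 5 days from July 16, 2024 (when the application fee is paid) gives a deadline of July 21, 2024; done July 20, 2024 — timely.
Step 3 — counting 21 days from July 20, 2024 (when notice is mailed to adjoining owners) gives a deadline of August 10, 2024; done July 25, 2024 — timely.
Step 4 — counting 60 days from July 25, 2024 (when the environmental checklist is filed) gives a deadline of September 23, 2024; September 19, 2024 is within that limit.
Step 5 — counting 38 days from September 19, 2024 (when newspaper notice is published) gives a deadline of October 27, 2024; completed October 26, 2024, before the deadline.
Step 6 — must wait 35 days from October 26, 2024 (when the traffic study is submitted), so not before November 30, 2024; December 1, 2024 is on or after that date.

None — every step was satisfied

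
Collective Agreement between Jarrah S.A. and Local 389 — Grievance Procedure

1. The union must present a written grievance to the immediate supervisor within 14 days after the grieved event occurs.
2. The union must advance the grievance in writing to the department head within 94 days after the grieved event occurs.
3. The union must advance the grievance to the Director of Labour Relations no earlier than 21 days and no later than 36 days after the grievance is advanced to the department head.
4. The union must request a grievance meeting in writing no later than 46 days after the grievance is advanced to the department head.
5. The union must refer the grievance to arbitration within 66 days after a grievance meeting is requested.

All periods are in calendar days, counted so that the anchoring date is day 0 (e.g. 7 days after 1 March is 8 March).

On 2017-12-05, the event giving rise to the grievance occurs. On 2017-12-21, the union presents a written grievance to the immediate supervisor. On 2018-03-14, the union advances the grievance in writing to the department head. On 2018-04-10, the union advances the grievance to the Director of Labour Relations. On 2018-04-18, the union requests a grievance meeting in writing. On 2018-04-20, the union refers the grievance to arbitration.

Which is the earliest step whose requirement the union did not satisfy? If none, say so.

(1) due by 2017-12-05 + 14 days = 2017-12-19; not done until 2017-12-21, 2 days after the deadline.
No need to go further; step 1 was not satisfied.

Step 1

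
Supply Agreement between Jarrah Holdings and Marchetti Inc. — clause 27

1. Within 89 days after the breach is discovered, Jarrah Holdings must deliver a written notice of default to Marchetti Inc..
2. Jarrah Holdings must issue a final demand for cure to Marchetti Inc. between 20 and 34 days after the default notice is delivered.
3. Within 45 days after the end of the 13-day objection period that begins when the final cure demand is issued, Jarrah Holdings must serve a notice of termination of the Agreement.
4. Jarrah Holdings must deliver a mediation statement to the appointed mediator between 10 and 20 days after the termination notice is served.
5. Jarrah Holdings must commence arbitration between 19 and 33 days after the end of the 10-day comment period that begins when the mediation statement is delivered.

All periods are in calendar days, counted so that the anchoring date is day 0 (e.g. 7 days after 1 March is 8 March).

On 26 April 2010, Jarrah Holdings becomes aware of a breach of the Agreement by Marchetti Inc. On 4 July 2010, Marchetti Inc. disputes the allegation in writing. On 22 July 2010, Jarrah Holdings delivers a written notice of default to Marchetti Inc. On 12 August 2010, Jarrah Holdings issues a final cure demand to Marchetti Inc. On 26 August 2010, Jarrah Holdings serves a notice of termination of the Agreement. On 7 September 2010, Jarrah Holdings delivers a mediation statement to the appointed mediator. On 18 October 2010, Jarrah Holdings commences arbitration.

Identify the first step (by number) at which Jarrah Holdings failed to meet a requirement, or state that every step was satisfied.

Step 1: 89 days after 26 April 2010 (when the breach is discovered) is 24 July 2010; 22 July 2010 is within that limit.
Step 2: the window is 20–34 days after 22 July 2010 (when the default notice is delivered), so 11 August 2010 through 25 August 2010; 12 August 2010 falls inside that range.
Step 3: 45 days after 25 August 2010 (end of the 13-day objection period, which began when the final cure demand is issued on 12 August 2010) is 9 October 2010; 26 August 2010 is within that limit.
Step 4: the window is 10–20 days after 26 August 2010 (when the termination notice is served), so 5 September 2010 through 15 September 2010; 7 September 2010 falls inside that range.
Step 5: the window is 19–33 days after 17 September 2010 (end of the 10-day comment period, which began when the mediation statement is delivered on 7 September 2010), so 6 October 2010 through 20 October 2010; done 18 October 2010 — within the window.

None — every step was satisfied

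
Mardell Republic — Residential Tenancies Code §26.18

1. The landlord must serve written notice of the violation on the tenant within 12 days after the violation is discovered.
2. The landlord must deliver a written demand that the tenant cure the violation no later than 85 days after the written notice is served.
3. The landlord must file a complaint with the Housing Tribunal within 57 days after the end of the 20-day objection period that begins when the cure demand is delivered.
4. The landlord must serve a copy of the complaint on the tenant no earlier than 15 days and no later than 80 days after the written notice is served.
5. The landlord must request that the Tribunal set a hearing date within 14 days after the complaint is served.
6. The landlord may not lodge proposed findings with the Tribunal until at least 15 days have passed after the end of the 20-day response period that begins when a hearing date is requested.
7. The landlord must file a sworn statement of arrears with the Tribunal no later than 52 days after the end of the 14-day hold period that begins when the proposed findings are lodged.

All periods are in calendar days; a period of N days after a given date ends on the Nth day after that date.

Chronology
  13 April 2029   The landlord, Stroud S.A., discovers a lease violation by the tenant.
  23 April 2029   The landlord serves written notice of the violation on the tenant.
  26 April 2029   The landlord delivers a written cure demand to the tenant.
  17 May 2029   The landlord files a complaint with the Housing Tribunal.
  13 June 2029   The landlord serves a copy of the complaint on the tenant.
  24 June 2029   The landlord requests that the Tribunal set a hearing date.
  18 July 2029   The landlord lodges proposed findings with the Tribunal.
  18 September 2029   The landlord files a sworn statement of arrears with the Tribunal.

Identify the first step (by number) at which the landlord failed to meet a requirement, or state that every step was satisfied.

Step 1 — counting 12 days from 13 April 2029 (when the violation is discovered) gives a deadline of 25 April 2029; done 23 April 2029 — timely.
Step 2 — counting 85 days from 23 April 2029 (when the written notice is served) gives a deadline of 17 July 2029; 26 April 2029 is within that limit.
Step 3 — counting 57 days from 16 May 2029 (end of the 20-day objection period, which began when the cure demand is delivered on 26 April 2029) gives a deadline of 12 July 2029; done 17 May 2029 — timely.
Step 4 — 15 and 80 days from 23 April 2029 (when the written notice is served) are 8 May 2029 and 12 July 2029 respectively; done 13 June 2029 — within the window.
Step 5 — counting 14 days from 13 June 2029 (when the complaint is served) gives a deadline of 27 June 2029; 24 June 2029 is within that limit.
Step 6 — must wait 15 days from 14 July 2029 (end of the 20-day response period, which began when a hearing date is requested on 24 June 2029), so not before 29 July 2029; acted on 18 July 2029, 11 days prematurely.
Later steps need not be reached.

Step 6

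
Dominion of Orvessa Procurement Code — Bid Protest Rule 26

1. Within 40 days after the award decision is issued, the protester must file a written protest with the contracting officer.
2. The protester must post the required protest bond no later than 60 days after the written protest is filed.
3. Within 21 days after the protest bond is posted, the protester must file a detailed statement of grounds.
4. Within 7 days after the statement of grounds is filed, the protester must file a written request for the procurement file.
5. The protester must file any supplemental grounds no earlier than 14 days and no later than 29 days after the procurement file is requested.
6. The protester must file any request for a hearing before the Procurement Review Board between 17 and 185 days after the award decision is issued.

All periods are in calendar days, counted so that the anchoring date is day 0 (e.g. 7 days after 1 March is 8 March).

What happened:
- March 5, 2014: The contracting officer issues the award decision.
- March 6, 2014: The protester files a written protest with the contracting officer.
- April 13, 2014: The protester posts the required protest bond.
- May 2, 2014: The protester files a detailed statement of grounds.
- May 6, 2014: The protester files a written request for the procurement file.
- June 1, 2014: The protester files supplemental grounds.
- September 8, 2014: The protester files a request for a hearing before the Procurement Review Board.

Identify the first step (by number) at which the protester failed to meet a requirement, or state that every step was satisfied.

Step 6

(1) due by March 5, 2014 + 40 days = April 14, 2014; completed March 6, 2014, before the deadline.
(2) due by March 6, 2014 + 60 days = May 5, 2014; done April 13, 2014 — timely.
(3) due by April 13, 2014 + 21 days = May 4, 2014; done May 2, 2014 — timely.
(4) due by May 2, 2014 + 7 days = May 9, 2014; completed May 6, 2014, before the deadline.
(5) the permitted window runs from May 6, 2014 + 14 = May 20, 2014 to May 6, 2014 + 29 = June 4, 2014; June 1, 2014 falls inside that range.
(6) the permitted window runs from March 5, 2014 + 17 = March 22, 2014 to March 5, 2014 + 185 = September 6, 2014; September 8, 2014 is 2 days past the end of the window.
Later steps need not be reached.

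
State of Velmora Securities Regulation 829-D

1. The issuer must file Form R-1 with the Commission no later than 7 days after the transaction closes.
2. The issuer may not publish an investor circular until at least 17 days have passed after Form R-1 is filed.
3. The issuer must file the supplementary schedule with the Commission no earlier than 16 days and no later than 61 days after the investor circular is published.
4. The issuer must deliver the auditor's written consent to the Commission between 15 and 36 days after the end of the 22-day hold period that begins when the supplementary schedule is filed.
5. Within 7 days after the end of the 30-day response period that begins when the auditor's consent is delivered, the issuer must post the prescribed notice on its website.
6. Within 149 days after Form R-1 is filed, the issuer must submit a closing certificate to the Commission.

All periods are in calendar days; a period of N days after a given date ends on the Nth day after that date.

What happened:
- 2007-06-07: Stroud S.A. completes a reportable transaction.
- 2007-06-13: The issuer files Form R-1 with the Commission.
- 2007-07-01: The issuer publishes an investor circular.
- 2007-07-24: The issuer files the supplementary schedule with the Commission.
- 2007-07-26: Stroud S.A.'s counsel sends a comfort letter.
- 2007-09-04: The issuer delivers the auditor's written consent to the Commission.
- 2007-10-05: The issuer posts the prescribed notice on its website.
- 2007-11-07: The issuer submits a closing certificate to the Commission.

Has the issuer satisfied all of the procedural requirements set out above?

Step 1: 7 days after 2007-06-07 (when the transaction closes) is 2007-06-14; done 2007-06-13 — timely.
Step 2: the earliest permitted date is 17 days after 2007-06-13 (when Form R-1 is filed), i.e. 2007-06-30; 2007-07-01 is on or after that date.
Step 3: the window is 16–61 days after 2007-07-01 (when the investor circular is published), so 2007-07-17 through 2007-08-31; done 2007-07-24 — within the window.
Step 4: the window is 15–36 days after 2007-08-15 (end of the 22-day hold period, which began when the supplementary schedule is filed on 2007-07-24), so 2007-08-30 through 2007-09-20; 2007-09-04 falls inside that range.
Step 5: 7 days after 2007-10-04 (end of the 30-day response period, which began when the auditor's consent is delivered on 2007-09-04) is 2007-10-11; completed 2007-10-05, before the deadline.
Step 6: 149 days after 2007-06-13 (when Form R-1 is filed) is 2007-11-09; done 2007-11-07 — timely.

Yes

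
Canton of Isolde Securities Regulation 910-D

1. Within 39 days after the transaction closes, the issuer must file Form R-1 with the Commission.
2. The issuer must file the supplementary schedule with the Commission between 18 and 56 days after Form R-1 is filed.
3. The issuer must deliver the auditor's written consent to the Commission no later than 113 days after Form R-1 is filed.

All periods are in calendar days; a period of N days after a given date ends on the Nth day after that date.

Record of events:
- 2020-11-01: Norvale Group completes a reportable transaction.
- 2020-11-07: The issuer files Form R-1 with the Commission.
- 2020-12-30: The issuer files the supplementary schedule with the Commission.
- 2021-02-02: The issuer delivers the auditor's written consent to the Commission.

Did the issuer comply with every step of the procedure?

Yes

Step 1: 39 days after 2020-11-01 (when the transaction closes) is 2020-12-10; done 2020-11-07 — timely.
Step 2: the window is 18–56 days after 2020-11-07 (when Form R-1 is filed), so 2020-11-25 through 2021-01-02; done 2020-12-30 — within the window.
Step 3: 113 days after 2020-11-07 (when Form R-1 is filed) is 2021-02-28; 2021-02-02 is within that limit.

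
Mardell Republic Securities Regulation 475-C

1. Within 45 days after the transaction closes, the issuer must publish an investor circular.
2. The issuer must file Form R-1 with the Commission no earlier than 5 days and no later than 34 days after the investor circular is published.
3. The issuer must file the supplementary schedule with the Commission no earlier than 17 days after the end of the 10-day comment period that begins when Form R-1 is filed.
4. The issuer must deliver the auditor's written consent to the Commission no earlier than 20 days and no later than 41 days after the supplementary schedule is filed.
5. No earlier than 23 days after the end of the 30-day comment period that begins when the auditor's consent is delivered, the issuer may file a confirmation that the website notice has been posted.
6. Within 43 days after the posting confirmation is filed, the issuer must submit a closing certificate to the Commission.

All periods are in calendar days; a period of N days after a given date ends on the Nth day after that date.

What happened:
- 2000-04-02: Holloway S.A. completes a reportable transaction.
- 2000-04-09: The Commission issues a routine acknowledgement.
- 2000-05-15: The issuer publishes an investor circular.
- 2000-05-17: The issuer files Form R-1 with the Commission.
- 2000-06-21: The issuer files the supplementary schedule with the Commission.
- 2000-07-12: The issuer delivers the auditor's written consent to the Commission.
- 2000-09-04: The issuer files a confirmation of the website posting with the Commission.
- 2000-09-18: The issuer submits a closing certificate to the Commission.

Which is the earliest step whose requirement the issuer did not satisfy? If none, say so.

(1) due by 2000-04-02 + 45 days = 2000-05-17; completed 2000-05-15, before the deadline.
(2) the permitted window runs from 2000-05-15 + 5 = 2000-05-20 to 2000-05-15 + 34 = 2000-06-18; done 2000-05-17 — 3 days before the window opened.

Step 2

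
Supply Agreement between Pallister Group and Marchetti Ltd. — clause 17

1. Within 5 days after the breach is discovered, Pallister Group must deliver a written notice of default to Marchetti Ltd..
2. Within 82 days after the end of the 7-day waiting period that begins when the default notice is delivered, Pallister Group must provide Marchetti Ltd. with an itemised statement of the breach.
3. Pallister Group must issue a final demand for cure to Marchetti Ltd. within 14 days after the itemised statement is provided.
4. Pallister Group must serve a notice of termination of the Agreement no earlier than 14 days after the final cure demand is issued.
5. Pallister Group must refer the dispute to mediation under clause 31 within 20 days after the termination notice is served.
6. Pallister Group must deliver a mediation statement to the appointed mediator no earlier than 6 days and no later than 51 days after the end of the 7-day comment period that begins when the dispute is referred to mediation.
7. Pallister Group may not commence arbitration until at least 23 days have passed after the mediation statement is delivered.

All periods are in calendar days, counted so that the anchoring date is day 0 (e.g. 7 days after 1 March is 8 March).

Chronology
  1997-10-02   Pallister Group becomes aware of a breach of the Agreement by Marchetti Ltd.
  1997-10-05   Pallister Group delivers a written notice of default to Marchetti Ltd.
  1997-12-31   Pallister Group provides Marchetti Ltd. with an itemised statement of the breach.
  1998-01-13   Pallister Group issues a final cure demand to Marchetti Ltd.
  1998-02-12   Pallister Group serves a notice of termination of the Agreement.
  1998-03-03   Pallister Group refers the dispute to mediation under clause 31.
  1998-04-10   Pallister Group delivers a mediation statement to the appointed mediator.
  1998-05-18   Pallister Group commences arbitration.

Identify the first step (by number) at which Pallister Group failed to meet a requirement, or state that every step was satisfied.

(1) due by 1997-10-02 + 5 days = 1997-10-07; done 1997-10-05 — timely.
(2) due by 1997-10-12 + 82 days = 1998-01-02; done 1997-12-31 — timely.
(3) due by 1997-12-31 + 14 days = 1998-01-14; done 1998-01-13 — timely.
(4) permitted from 1998-01-13 + 14 days = 1998-01-27 onward; done 1998-02-12, after the minimum wait.
(5) due by 1998-02-12 + 20 days = 1998-03-04; completed 1998-03-03, before the deadline.
(6) the permitted window runs from 1998-03-10 + 6 = 1998-03-16 to 1998-03-10 + 51 = 1998-04-30; done 1998-04-10 — within the window.
(7) permitted from 1998-04-10 + 23 days = 1998-05-03 onward; 1998-05-18 is on or after that date.

None — every step was satisfied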